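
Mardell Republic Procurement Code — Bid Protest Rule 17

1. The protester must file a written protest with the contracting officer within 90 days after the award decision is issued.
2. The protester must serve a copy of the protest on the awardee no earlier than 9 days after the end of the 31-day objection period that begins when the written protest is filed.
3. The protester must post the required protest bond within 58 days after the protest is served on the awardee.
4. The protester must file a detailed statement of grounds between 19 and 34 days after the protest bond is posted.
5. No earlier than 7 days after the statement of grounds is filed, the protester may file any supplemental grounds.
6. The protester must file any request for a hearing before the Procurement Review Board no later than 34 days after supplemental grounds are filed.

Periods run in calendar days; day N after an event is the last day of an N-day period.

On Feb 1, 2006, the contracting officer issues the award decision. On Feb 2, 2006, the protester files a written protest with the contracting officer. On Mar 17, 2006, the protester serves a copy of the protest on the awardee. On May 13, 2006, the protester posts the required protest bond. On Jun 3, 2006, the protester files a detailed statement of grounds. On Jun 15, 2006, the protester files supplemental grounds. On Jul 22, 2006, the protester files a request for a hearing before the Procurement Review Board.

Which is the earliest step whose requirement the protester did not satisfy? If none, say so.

Step 6

Step 1 — counting 90 days from Feb 1, 2006 (when the award decision is issued) gives a deadline of May 2, 2006; done Feb 2, 2006 — timely.
Step 2 — must wait 9 days from Mar 5, 2006 (end of the 31-day objection period, which began when the written protest is filed on Feb 2, 2006), so not before Mar 14, 2006; done Mar 17, 2006 — permitted.
Step 3 — counting 58 days from Mar 17, 2006 (when the protest is served on the awardee) gives a deadline of May 14, 2006; done May 13, 2006 — timely.
Step 4 — 19 and 34 days from May 13, 2006 (when the protest bond is posted) are Jun 1, 2006 and Jun 16, 2006 respectively; done Jun 3, 2006, which is between those dates.
Step 5 — must wait 7 days from Jun 3, 2006 (when the statement of grounds is filed), so not before Jun 10, 2006; Jun 15, 2006 is on or after that date.
Step 6 — counting 34 days from Jun 15, 2006 (when supplemental grounds are filed) gives a deadline of Jul 19, 2006; done Jul 22, 2006 — 3 days late.
That is the first point of non-compliance.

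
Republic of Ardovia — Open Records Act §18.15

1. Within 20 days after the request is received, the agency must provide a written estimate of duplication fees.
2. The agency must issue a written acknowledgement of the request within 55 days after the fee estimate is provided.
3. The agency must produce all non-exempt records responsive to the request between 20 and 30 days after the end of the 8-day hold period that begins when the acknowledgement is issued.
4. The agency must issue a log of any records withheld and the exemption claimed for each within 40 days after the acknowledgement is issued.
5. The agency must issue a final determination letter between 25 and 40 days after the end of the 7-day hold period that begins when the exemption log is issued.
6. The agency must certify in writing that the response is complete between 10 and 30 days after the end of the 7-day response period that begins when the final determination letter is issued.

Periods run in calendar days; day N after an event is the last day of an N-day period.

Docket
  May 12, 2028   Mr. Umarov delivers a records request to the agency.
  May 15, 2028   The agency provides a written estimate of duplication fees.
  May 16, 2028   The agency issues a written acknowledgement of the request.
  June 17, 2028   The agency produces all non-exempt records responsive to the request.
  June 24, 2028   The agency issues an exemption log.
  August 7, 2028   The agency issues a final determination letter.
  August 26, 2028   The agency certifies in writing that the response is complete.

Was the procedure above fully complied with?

Yes

Step 1 — counting 20 days from May 12, 2028 (when the request is received) gives a deadline of June 1, 2028; completed May 15, 2028, before the deadline.
Step 2 — counting 55 days from May 15, 2028 (when the fee estimate is provided) gives a deadline of July 9, 2028; completed May 16, 2028, before the deadline.
Step 3 — 20 and 30 days from May 24, 2028 (end of the 8-day hold period, which began when the acknowledgement is issued on May 16, 2028) are June 13, 2028 and June 23, 2028 respectively; June 17, 2028 falls inside that range.
Step 4 — counting 40 days from May 16, 2028 (when the acknowledgement is issued) gives a deadline of June 25, 2028; done June 24, 2028 — timely.
Step 5 — 25 and 40 days from July 1, 2028 (end of the 7-day hold period, which began when the exemption log is issued on June 24, 2028) are July 26, 2028 and August 10, 2028 respectively; done August 7, 2028, which is between those dates.
Step 6 — 10 and 30 days from August 14, 2028 (end of the 7-day response period, which began when the final determination letter is issued on August 7, 2028) are August 24, 2028 and September 13, 2028 respectively; August 26, 2028 falls inside that range.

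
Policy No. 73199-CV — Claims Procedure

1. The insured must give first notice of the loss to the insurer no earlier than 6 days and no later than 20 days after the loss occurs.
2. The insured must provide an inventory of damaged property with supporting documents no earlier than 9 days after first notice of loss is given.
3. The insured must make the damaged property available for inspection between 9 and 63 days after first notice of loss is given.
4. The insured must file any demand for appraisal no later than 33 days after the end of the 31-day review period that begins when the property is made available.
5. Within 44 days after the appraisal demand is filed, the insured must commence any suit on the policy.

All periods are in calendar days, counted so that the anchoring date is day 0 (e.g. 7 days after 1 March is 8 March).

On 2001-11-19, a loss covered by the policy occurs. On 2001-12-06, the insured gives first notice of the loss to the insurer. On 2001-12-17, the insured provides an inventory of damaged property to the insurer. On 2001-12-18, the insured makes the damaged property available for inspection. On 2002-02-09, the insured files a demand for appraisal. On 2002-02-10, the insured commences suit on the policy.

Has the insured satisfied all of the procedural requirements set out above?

Step 1 — 6 and 20 days from 2001-11-19 (when the loss occurs) are 2001-11-25 and 2001-12-09 respectively; done 2001-12-06 — within the window.
Step 2 — must wait 9 days from 2001-12-06 (when first notice of loss is given), so not before 2001-12-15; 2001-12-17 is on or after that date.
Step 3 — 9 and 63 days from 2001-12-06 (when first notice of loss is given) are 2001-12-15 and 2002-02-07 respectively; done 2001-12-18 — within the window.
Step 4 — counting 33 days from 2002-01-18 (end of the 31-day review period, which began when the property is made available on 2001-12-18) gives a deadline of 2002-02-20; done 2002-02-09 — timely.
Step 5 — counting 44 days from 2002-02-09 (when the appraisal demand is filed) gives a deadline of 2002-03-25; completed 2002-02-10, before the deadline.

Yes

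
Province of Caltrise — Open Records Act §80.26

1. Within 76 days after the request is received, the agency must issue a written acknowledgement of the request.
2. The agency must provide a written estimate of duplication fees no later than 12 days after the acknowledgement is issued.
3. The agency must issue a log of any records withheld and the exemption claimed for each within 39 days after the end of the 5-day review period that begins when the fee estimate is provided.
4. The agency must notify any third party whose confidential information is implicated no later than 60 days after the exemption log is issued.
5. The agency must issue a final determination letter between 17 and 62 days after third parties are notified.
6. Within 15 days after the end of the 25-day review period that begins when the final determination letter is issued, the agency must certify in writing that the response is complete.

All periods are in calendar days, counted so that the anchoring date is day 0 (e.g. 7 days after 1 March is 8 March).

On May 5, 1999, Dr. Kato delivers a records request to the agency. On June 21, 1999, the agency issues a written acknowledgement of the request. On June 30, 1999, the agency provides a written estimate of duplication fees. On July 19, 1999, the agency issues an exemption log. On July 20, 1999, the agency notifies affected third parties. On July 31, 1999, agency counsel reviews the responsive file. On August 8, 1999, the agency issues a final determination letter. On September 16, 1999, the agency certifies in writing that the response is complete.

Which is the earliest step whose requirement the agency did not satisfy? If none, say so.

(1) due by May 5, 1999 + 76 days = July 20, 1999; June 21, 1999 is within that limit.
(2) due by June 21, 1999 + 12 days = July 3, 1999; completed June 30, 1999, before the deadline.
(3) due by July 5, 1999 + 39 days = August 13, 1999; completed July 19, 1999, before the deadline.
(4) due by July 19, 1999 + 60 days = September 17, 1999; done July 20, 1999 — timely.
(5) the permitted window runs from July 20, 1999 + 17 = August 6, 1999 to July 20, 1999 + 62 = September 20, 1999; done August 8, 1999 — within the window.
(6) due by September 2, 1999 + 15 days = September 17, 1999; September 16, 1999 is within that limit.

None — every step was satisfied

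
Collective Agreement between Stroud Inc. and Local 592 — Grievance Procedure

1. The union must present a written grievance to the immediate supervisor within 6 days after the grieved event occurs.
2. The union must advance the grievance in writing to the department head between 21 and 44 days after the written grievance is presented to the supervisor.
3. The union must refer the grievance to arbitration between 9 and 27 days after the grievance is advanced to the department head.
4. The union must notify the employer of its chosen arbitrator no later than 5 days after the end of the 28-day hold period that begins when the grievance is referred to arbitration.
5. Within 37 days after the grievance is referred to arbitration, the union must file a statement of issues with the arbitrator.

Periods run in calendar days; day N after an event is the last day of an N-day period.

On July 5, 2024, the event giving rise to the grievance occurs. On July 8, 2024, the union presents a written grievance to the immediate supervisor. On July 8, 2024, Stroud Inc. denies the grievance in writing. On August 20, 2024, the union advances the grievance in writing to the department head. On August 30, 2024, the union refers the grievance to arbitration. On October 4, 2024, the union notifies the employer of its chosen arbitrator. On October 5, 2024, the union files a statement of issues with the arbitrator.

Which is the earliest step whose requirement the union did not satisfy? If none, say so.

Step 4

Step 1: 6 days after July 5, 2024 (when the grieved event occurs) is July 11, 2024; done July 8, 2024 — timely.
Step 2: the window is 21–44 days after July 8, 2024 (when the written grievance is presented to the supervisor), so July 29, 2024 through August 21, 2024; done August 20, 2024 — within the window.
Step 3: the window is 9–27 days after August 20, 2024 (when the grievance is advanced to the department head), so August 29, 2024 through September 16, 2024; done August 30, 2024 — within the window.
Step 4: 5 days after September 27, 2024 (end of the 28-day hold period, which began when the grievance is referred to arbitration on August 30, 2024) is October 2, 2024; October 4, 2024 misses that deadline by 2 days.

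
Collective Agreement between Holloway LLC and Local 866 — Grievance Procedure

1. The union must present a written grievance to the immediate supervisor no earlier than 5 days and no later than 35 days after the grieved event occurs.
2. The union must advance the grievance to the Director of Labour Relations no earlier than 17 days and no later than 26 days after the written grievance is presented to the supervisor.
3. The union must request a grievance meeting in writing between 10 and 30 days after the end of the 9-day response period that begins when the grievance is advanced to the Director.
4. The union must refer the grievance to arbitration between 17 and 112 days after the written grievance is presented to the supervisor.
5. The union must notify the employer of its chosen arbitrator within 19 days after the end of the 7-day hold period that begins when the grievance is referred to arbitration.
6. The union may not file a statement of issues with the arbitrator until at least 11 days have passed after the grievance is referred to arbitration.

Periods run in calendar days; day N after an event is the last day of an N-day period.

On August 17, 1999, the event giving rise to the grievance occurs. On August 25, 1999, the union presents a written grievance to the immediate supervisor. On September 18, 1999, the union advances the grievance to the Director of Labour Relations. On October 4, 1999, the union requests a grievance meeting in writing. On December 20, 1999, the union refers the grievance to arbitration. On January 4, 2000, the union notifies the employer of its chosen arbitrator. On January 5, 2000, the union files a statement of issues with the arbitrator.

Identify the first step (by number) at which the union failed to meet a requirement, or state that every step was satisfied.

(1) the permitted window runs from August 17, 1999 + 5 = August 22, 1999 to August 17, 1999 + 35 = September 21, 1999; August 25, 1999 falls inside that range.
(2) the permitted window runs from August 25, 1999 + 17 = September 11, 1999 to August 25, 1999 + 26 = September 20, 1999; September 18, 1999 falls inside that range.
(3) the permitted window runs from September 27, 1999 + 10 = October 7, 1999 to September 27, 1999 + 30 = October 27, 1999; done October 4, 1999 — 3 days before the window opened.
The analysis stops there.

Step 3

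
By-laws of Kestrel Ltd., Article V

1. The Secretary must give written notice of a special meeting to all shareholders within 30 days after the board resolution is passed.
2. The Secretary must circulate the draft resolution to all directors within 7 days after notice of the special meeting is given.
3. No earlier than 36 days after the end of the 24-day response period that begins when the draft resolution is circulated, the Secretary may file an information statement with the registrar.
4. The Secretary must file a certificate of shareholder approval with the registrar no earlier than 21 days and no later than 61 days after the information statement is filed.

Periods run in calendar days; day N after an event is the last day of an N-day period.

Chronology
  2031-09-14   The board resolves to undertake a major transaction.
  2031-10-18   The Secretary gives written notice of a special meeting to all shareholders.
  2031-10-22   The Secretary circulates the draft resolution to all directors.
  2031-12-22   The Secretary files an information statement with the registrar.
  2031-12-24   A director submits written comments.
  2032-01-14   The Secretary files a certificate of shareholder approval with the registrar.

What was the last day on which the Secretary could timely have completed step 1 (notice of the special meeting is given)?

Step 1 runs from 2031-09-14, when the board resolution is passed. 30 days after 2031-09-14 is 2031-10-14.

2031-10-14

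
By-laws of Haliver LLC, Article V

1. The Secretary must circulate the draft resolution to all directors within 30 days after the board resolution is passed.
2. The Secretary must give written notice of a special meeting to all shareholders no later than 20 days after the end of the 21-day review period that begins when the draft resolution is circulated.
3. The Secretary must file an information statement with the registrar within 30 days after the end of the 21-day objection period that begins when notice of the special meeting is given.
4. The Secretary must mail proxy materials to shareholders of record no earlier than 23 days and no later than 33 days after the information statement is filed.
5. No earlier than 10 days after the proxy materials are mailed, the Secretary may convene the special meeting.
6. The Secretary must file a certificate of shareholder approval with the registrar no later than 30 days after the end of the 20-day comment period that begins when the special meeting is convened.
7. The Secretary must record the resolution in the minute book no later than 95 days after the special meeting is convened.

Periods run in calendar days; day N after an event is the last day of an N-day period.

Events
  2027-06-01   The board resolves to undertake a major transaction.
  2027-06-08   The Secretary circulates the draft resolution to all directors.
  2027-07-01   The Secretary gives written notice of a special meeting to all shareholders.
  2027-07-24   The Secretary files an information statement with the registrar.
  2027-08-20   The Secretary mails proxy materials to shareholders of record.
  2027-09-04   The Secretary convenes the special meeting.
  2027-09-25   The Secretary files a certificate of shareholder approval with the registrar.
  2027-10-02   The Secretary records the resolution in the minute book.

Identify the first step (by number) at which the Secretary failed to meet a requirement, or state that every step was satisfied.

None — every step was satisfied

Step 1 — counting 30 days from 2027-06-01 (when the board resolution is passed) gives a deadline of 2027-07-01; done 2027-06-08 — timely.
Step 2 — counting 20 days from 2027-06-29 (end of the 21-day review period, which began when the draft resolution is circulated on 2027-06-08) gives a deadline of 2027-07-19; completed 2027-07-01, before the deadline.
Step 3 — counting 30 days from 2027-07-22 (end of the 21-day objection period, which began when notice of the special meeting is given on 2027-07-01) gives a deadline of 2027-08-21; completed 2027-07-24, before the deadline.
Step 4 — 23 and 33 days from 2027-07-24 (when the information statement is filed) are 2027-08-16 and 2027-08-26 respectively; done 2027-08-20 — within the window.
Step 5 — must wait 10 days from 2027-08-20 (when the proxy materials are mailed), so not before 2027-08-30; done 2027-09-04 — permitted.
Step 6 — counting 30 days from 2027-09-24 (end of the 20-day comment period, which began when the special meeting is convened on 2027-09-04) gives a deadline of 2027-10-24; completed 2027-09-25, before the deadline.
Step 7 — counting 95 days from 2027-09-04 (when the special meeting is convened) gives a deadline of 2027-12-08; completed 2027-10-02, before the deadline.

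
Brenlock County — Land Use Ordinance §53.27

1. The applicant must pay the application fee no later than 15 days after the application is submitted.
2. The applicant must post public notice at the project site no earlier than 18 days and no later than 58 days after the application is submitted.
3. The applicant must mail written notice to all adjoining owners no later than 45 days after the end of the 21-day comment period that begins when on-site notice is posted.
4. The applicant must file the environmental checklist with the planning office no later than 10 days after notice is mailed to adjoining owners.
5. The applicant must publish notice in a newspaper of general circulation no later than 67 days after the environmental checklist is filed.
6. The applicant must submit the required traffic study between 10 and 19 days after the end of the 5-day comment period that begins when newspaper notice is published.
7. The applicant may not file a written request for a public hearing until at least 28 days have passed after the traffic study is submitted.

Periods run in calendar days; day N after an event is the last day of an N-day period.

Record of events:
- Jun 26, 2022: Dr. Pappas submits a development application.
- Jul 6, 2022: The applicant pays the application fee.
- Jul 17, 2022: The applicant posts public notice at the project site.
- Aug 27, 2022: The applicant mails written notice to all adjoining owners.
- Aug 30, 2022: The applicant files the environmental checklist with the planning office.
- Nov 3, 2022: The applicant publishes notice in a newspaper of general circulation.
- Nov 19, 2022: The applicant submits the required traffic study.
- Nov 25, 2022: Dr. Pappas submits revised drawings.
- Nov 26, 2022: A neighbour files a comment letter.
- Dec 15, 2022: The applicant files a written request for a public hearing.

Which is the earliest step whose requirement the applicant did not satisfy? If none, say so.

Step 7

Step 1 — counting 15 days from Jun 26, 2022 (when the application is submitted) gives a deadline of Jul 11, 2022; done Jul 6, 2022 — timely.
Step 2 — 18 and 58 days from Jun 26, 2022 (when the application is submitted) are Jul 14, 2022 and Aug 23, 2022 respectively; done Jul 17, 2022 — within the window.
Step 3 — counting 45 days from Aug 7, 2022 (end of the 21-day comment period, which began when on-site notice is posted on Jul 17, 2022) gives a deadline of Sep 21, 2022; completed Aug 27, 2022, before the deadline.
Step 4 — counting 10 days from Aug 27, 2022 (when notice is mailed to adjoining owners) gives a deadline of Sep 6, 2022; Aug 30, 2022 is within that limit.
Step 5 — counting 67 days from Aug 30, 2022 (when the environmental checklist is filed) gives a deadline of Nov 5, 2022; completed Nov 3, 2022, before the deadline.
Step 6 — 10 and 19 days from Nov 8, 2022 (end of the 5-day comment period, which began when newspaper notice is published on Nov 3, 2022) are Nov 18, 2022 and Nov 27, 2022 respectively; done Nov 19, 2022 — within the window.
Step 7 — must wait 28 days from Nov 19, 2022 (when the traffic study is submitted), so not before Dec 17, 2022; Dec 15, 2022 is 2 days before the earliest permitted date.
No need to go further; step 7 was not satisfied.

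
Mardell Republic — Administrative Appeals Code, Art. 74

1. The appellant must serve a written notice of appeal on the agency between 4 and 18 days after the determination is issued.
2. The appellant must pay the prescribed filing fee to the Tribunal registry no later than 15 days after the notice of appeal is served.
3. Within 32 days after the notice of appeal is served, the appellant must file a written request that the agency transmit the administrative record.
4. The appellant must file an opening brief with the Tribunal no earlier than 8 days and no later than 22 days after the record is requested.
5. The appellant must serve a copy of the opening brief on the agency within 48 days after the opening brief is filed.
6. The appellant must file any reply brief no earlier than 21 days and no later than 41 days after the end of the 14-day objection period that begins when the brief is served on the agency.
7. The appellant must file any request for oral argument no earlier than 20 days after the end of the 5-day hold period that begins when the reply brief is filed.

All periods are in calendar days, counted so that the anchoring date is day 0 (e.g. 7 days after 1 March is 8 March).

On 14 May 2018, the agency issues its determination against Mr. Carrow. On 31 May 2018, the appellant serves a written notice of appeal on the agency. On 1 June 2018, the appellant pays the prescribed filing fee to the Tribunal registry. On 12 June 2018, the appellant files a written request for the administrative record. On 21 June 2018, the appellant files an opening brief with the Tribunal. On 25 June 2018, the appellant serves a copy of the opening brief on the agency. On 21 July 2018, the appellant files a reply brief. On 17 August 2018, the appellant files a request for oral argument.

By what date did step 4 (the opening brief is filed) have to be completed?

Step 4 runs from 12 June 2018, when the record is requested. The window is 8–22 days after 12 June 2018; it closes on 4 July 2018.

4 July 2018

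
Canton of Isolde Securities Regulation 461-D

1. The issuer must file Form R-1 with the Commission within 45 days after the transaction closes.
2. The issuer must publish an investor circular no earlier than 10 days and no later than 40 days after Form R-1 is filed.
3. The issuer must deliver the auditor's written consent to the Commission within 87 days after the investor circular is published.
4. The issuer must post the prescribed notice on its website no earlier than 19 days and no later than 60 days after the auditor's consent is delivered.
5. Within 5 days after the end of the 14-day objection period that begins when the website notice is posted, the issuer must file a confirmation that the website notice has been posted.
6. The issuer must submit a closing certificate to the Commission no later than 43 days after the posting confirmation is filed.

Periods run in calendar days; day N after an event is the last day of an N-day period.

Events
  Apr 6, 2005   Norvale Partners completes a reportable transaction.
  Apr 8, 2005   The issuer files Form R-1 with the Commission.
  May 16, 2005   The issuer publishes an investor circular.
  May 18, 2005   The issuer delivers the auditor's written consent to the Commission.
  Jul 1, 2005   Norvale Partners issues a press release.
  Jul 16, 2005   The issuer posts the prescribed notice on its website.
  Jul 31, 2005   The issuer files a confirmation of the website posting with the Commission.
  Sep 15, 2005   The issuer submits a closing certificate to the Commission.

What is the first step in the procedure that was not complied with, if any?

Step 1 — counting 45 days from Apr 6, 2005 (when the transaction closes) gives a deadline of May 21, 2005; Apr 8, 2005 is within that limit.
Step 2 — 10 and 40 days from Apr 8, 2005 (when Form R-1 is filed) are Apr 18, 2005 and May 18, 2005 respectively; done May 16, 2005, which is between those dates.
Step 3 — counting 87 days from May 16, 2005 (when the investor circular is published) gives a deadline of Aug 11, 2005; completed May 18, 2005, before the deadline.
Step 4 — 19 and 60 days from May 18, 2005 (when the auditor's consent is delivered) are Jun 6, 2005 and Jul 17, 2005 respectively; Jul 16, 2005 falls inside that range.
Step 5 — counting 5 days from Jul 30, 2005 (end of the 14-day objection period, which began when the website notice is posted on Jul 16, 2005) gives a deadline of Aug 4, 2005; Jul 31, 2005 is within that limit.
Step 6 — counting 43 days from Jul 31, 2005 (when the posting confirmation is filed) gives a deadline of Sep 12, 2005; not done until Sep 15, 2005, 3 days after the deadline.
No need to go further; step 6 was not satisfied.

Step 6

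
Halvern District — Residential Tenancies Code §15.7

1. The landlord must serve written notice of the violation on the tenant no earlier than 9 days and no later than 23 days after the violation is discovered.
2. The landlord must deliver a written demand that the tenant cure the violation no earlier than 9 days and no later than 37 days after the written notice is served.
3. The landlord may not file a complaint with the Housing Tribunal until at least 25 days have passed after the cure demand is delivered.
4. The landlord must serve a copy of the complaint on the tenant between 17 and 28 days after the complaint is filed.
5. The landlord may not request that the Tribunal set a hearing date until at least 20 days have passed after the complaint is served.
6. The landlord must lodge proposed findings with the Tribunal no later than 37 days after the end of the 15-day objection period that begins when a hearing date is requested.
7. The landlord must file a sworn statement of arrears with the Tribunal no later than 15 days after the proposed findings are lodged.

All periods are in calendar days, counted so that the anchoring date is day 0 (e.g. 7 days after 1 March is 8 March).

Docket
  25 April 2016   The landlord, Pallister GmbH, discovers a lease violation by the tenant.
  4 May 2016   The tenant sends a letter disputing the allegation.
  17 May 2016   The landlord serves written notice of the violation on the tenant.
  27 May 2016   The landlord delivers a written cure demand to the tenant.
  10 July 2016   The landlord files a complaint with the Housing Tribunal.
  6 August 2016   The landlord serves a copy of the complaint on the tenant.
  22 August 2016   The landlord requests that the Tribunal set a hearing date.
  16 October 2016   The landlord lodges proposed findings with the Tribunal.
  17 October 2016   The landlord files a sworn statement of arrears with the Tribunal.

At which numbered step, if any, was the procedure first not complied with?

(1) the permitted window runs from 25 April 2016 + 9 = 4 May 2016 to 25 April 2016 + 23 = 18 May 2016; 17 May 2016 falls inside that range.
(2) the permitted window runs from 17 May 2016 + 9 = 26 May 2016 to 17 May 2016 + 37 = 23 June 2016; 27 May 2016 falls inside that range.
(3) permitted from 27 May 2016 + 25 days = 21 June 2016 onward; 10 July 2016 is on or after that date.
(4) the permitted window runs from 10 July 2016 + 17 = 27 July 2016 to 10 July 2016 + 28 = 7 August 2016; done 6 August 2016, which is between those dates.
(5) permitted from 6 August 2016 + 20 days = 26 August 2016 onward; done 22 August 2016 — 4 days too early.
That is the first point of non-compliance.

Step 5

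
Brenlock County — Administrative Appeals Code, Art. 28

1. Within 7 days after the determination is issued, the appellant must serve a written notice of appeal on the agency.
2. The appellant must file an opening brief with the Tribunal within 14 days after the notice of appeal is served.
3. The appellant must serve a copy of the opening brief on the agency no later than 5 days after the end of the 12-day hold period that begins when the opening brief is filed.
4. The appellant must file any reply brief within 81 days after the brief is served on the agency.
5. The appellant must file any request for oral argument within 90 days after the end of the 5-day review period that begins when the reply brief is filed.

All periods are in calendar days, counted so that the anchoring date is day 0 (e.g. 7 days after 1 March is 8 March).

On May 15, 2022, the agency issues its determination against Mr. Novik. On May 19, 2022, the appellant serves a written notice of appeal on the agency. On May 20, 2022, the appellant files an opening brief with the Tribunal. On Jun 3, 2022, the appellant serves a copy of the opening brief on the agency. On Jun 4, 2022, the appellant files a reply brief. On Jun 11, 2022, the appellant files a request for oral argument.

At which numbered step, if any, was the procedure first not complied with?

None — every step was satisfied

Step 1: 7 days after May 15, 2022 (when the determination is issued) is May 22, 2022; May 19, 2022 is within that limit.
Step 2: 14 days after May 19, 2022 (when the notice of appeal is served) is Jun 2, 2022; May 20, 2022 is within that limit.
Step 3: 5 days after Jun 1, 2022 (end of the 12-day hold period, which began when the opening brief is filed on May 20, 2022) is Jun 6, 2022; done Jun 3, 2022 — timely.
Step 4: 81 days after Jun 3, 2022 (when the brief is served on the agency) is Aug 23, 2022; Jun 4, 2022 is within that limit.
Step 5: 90 days after Jun 9, 2022 (end of the 5-day review period, which began when the reply brief is filed on Jun 4, 2022) is Sep 7, 2022; Jun 11, 2022 is within that limit.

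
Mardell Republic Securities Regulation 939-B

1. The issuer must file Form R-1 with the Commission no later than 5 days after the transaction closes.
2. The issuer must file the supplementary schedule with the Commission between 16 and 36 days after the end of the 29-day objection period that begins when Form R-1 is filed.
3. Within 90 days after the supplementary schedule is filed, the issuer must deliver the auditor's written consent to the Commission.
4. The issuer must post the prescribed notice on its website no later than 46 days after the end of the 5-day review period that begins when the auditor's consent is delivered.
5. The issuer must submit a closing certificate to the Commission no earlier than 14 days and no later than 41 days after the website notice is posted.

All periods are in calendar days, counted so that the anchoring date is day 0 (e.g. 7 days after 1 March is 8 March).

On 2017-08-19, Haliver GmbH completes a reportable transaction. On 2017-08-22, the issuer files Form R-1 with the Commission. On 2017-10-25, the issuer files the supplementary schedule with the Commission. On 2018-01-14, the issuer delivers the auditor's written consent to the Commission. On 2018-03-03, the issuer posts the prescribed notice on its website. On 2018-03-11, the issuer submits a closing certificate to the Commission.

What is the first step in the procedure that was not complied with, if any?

Step 1 — counting 5 days from 2017-08-19 (when the transaction closes) gives a deadline of 2017-08-24; 2017-08-22 is within that limit.
Step 2 — 16 and 36 days from 2017-09-20 (end of the 29-day objection period, which began when Form R-1 is filed on 2017-08-22) are 2017-10-06 and 2017-10-26 respectively; done 2017-10-25, which is between those dates.
Step 3 — counting 90 days from 2017-10-25 (when the supplementary schedule is filed) gives a deadline of 2018-01-23; done 2018-01-14 — timely.
Step 4 — counting 46 days from 2018-01-19 (end of the 5-day review period, which began when the auditor's consent is delivered on 2018-01-14) gives a deadline of 2018-03-06; done 2018-03-03 — timely.
Step 5 — 14 and 41 days from 2018-03-03 (when the website notice is posted) are 2018-03-17 and 2018-04-13 respectively; 2018-03-11 is 6 days too early.

Step 5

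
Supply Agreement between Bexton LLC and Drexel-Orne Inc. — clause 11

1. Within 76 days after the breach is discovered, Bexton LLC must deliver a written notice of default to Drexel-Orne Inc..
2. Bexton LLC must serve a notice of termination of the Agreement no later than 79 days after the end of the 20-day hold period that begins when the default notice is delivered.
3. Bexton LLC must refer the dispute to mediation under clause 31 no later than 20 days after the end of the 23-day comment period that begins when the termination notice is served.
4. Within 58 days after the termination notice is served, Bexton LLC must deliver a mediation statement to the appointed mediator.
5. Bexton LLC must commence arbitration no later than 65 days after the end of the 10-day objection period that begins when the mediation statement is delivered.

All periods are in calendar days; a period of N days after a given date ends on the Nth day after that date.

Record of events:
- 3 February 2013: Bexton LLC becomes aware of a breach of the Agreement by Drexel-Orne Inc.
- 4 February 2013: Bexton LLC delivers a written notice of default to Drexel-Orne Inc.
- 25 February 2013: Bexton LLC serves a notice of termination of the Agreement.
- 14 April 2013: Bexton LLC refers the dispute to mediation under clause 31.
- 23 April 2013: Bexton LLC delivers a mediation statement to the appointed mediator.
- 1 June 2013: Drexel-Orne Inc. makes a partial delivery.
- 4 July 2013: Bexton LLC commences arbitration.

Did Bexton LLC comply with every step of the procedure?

No

Step 1 — counting 76 days from 3 February 2013 (when the breach is discovered) gives a deadline of 20 April 2013; 4 February 2013 is within that limit.
Step 2 — counting 79 days from 24 February 2013 (end of the 20-day hold period, which began when the default notice is delivered on 4 February 2013) gives a deadline of 14 May 2013; 25 February 2013 is within that limit.
Step 3 — counting 20 days from 20 March 2013 (end of the 23-day comment period, which began when the termination notice is served on 25 February 2013) gives a deadline of 9 April 2013; done 14 April 2013 — 5 days late.
No need to go further; step 3 was not satisfied.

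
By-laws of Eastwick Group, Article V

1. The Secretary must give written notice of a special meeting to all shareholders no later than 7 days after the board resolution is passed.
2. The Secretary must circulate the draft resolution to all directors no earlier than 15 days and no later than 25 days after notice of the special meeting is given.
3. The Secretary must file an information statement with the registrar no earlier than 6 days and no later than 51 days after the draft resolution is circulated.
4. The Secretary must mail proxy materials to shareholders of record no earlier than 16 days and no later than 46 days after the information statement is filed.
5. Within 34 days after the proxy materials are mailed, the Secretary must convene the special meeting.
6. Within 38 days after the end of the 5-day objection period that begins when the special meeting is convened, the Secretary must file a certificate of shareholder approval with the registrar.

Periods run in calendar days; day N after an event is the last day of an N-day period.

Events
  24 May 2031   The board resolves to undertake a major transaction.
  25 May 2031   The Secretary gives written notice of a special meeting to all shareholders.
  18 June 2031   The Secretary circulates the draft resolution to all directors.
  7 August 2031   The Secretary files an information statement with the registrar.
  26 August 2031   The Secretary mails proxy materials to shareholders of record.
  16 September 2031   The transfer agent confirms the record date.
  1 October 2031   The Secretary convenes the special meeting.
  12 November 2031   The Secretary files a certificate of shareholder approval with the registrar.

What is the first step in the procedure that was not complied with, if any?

Step 1: 7 days after 24 May 2031 (when the board resolution is passed) is 31 May 2031; 25 May 2031 is within that limit.
Step 2: the window is 15–25 days after 25 May 2031 (when notice of the special meeting is given), so 9 June 2031 through 19 June 2031; done 18 June 2031 — within the window.
Step 3: the window is 6–51 days after 18 June 2031 (when the draft resolution is circulated), so 24 June 2031 through 8 August 2031; 7 August 2031 falls inside that range.
Step 4: the window is 16–46 days after 7 August 2031 (when the information statement is filed), so 23 August 2031 through 22 September 2031; 26 August 2031 falls inside that range.
Step 5: 34 days after 26 August 2031 (when the proxy materials are mailed) is 29 September 2031; not done until 1 October 2031, 2 days after the deadline.

Step 5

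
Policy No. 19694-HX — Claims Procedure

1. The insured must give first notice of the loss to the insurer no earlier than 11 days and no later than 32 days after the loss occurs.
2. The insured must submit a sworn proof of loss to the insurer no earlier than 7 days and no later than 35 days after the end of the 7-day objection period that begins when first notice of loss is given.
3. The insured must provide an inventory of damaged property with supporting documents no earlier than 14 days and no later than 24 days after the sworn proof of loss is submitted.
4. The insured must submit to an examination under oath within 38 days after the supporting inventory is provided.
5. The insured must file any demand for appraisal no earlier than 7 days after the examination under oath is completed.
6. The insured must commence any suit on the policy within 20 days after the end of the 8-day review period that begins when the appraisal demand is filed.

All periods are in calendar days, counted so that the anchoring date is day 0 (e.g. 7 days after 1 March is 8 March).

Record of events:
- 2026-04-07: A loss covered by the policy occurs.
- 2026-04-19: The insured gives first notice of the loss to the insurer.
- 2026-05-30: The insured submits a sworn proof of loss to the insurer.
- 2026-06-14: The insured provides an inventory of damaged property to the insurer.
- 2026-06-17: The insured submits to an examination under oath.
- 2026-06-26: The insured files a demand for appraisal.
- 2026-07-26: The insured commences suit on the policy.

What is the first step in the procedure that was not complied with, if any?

Step 1 — 11 and 32 days from 2026-04-07 (when the loss occurs) are 2026-04-18 and 2026-05-09 respectively; 2026-04-19 falls inside that range.
Step 2 — 7 and 35 days from 2026-04-26 (end of the 7-day objection period, which began when first notice of loss is given on 2026-04-19) are 2026-05-03 and 2026-05-31 respectively; done 2026-05-30 — within the window.
Step 3 — 14 and 24 days from 2026-05-30 (when the sworn proof of loss is submitted) are 2026-06-13 and 2026-06-23 respectively; 2026-06-14 falls inside that range.
Step 4 — counting 38 days from 2026-06-14 (when the supporting inventory is provided) gives a deadline of 2026-07-22; completed 2026-06-17, before the deadline.
Step 5 — must wait 7 days from 2026-06-17 (when the examination under oath is completed), so not before 2026-06-24; done 2026-06-26, after the minimum wait.
Step 6 — counting 20 days from 2026-07-04 (end of the 8-day review period, which began when the appraisal demand is filed on 2026-06-26) gives a deadline of 2026-07-24; not done until 2026-07-26, 2 days after the deadline.

Step 6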